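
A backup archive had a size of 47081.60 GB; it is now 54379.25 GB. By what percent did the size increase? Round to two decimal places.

15.50%

Change: 54379.25 − 47081.60 = 7297.65.
Relative to the original: 7297.65 ÷ 47081.60 ≈ 15.50%.
So the size increased by 15.50%.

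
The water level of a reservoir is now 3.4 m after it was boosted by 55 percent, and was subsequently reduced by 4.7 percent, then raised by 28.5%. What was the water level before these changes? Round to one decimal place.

1.8 m

The overall multiplier applied was 1.55 × 0.953 × 1.285 = 1.89813775.
So the original water level was 3.4 ÷ 1.89813775 ≈ 1.8 m.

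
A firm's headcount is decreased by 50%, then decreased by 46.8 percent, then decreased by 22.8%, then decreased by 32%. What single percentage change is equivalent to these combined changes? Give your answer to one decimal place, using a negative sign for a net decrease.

-86.0%

A 50% decrease multiplies by 0.5.
Then a 46.8% decrease: 0.5 × 0.532 = 0.266.
Then a 22.8% decrease: 0.266 × 0.772 = 0.205352.
Then a 32% decrease: 0.205352 × 0.68 = 0.13963936.
Overall factor 0.13963936, i.e. -86.0%.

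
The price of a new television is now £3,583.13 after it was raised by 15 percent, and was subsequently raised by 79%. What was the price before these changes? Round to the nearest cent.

Undoing the 79% increase: £3,583.13 ÷ 1.79 ≈ £2001.748603.
Undoing the 15% increase: £2001.748603 ÷ 1.15 ≈ £1,740.65.

£1,740.65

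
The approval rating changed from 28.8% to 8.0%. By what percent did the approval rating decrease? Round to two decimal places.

The change is 8.0 − 28.8 = -20.8 percentage points.
Relative to the original 28.8%, that is -20.8 ÷ 28.8 ≈ -72.22%.
So the approval rating fell by 72.22%.

72.22%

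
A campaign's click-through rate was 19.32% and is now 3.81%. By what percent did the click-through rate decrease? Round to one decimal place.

80.3%

The change is 3.81 − 19.32 = -15.51 percentage points.
Relative to the original 19.32%, that is -15.51 ÷ 19.32 ≈ -80.3%.
So the click-through rate fell by 80.3%.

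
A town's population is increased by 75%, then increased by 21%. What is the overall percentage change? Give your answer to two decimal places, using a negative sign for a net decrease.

111.75%

A 75% increase multiplies by 1.75.
Then a 21% increase: 1.75 × 1.21 = 2.1175.
Overall factor 2.1175, i.e. 111.75%.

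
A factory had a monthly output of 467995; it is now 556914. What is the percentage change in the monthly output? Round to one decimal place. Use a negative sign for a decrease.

Change: 556914 − 467995 = 88919.
Relative to the original: 88919 ÷ 467995 ≈ 19.0%.

19.0%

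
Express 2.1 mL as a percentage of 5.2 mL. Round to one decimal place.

40.4%

2.1 mL ÷ 5.2 mL ≈ 40.4%.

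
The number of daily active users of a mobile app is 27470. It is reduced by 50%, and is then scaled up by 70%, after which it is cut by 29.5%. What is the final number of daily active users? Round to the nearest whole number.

16461

Each change multiplies by a factor: 0.5 × 1.7 × 0.705 = 0.59925.
27470 × 0.59925 = 16461.3975 ≈ 16461.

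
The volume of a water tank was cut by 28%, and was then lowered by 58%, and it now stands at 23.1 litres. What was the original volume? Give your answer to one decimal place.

76.4 litres

The overall multiplier applied was 0.72 × 0.42 = 0.3024.
So the original volume was 23.1 ÷ 0.3024 ≈ 76.4 litres.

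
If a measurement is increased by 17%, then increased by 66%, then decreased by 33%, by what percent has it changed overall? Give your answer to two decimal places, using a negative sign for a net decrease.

A 17% increase multiplies by 1.17.
Then a 66% increase: 1.17 × 1.66 = 1.9422.
Then a 33% decrease: 1.9422 × 0.67 = 1.301274.
Overall factor 1.301274, i.e. 30.13%.

30.13%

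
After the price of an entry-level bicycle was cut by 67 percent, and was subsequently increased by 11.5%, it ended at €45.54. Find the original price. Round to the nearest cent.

Undoing the 11.5% increase: €45.54 ÷ 1.115 ≈ €40.843049.
Undoing the 67% decrease: €40.843049 ÷ 0.33 ≈ €123.77.

€123.77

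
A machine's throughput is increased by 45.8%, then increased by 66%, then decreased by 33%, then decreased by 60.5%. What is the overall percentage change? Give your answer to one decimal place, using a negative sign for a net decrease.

-35.9%

The combined multiplier is 1.458 × 1.66 × 0.67 × 0.395 = 0.640527102.
That corresponds to a decrease of 35.9%.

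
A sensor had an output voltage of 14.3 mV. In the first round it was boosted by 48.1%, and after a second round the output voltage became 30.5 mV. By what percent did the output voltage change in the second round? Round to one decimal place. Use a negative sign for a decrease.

44.0%

After the first round: 14.3 × 1.481 = 21.1783.
Second-round multiplier: 30.5 ÷ 21.1783 ≈ 1.44015.
That is a change of 44.0%.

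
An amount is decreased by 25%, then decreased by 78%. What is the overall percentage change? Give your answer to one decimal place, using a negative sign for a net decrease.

A 25% decrease multiplies by 0.75.
Then a 78% decrease: 0.75 × 0.22 = 0.165.
Overall factor 0.165, i.e. -83.5%.

-83.5%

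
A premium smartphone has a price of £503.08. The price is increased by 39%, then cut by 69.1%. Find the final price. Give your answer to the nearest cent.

£216.08

Each change multiplies by a factor: 1.39 × 0.309 = 0.42951.
£503.08 × 0.42951 = £216.0778908 ≈ £216.08.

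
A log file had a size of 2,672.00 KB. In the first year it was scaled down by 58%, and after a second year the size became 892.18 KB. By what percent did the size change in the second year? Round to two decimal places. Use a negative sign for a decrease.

After the first year: 2,672.00 × 0.42 = 1122.24.
Second-year multiplier: 892.18 ÷ 1122.24 ≈ 0.794999.
That is a change of -20.50%.

-20.50%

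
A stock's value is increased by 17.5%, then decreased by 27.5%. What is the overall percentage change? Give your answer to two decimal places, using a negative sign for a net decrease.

-14.81%

A 17.5% increase multiplies by 1.175.
Then a 27.5% decrease: 1.175 × 0.725 = 0.851875.
Overall factor 0.851875, i.e. -14.81%.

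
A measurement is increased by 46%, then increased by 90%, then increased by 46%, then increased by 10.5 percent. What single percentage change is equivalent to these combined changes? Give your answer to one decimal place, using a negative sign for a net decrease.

347.5%

The combined multiplier is 1.46 × 1.9 × 1.46 × 1.105 = 4.4752942.
That corresponds to an increase of 347.5%.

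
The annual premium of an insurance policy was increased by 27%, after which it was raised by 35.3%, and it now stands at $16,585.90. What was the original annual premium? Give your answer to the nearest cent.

$9,652.45

Undoing the 35.3% increase: $16,585.90 ÷ 1.353 ≈ $12258.610495.
Undoing the 27% increase: $12258.610495 ÷ 1.27 ≈ $9,652.45.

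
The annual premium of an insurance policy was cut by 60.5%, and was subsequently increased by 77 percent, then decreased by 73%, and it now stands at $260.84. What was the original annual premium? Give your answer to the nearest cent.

$1381.78

The overall multiplier applied was 0.395 × 1.77 × 0.27 = 0.1887705.
So the original annual premium was $260.84 ÷ 0.1887705 ≈ $1381.78.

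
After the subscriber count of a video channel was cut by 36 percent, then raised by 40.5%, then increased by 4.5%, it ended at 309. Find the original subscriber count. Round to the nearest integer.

The overall multiplier applied was 0.64 × 1.405 × 1.045 = 0.939664.
So the original subscriber count was 309 ÷ 0.939664 ≈ 329.

329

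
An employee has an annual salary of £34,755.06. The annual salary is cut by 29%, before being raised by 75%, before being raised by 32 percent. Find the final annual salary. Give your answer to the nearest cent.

Apply the 29% decrease: £34,755.06 × 0.71 = £24676.0926.
After the 75% increase: £24676.0926 × 1.75 = £43183.16205.
After the 32% increase: £43183.16205 × 1.32 = £57001.773906 ≈ £57,001.77.

£57,001.77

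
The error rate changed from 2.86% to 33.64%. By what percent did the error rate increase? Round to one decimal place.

The change is 33.64 − 2.86 = 30.78 percentage points.
Relative to the original 2.86%, that is 30.78 ÷ 2.86 ≈ 1076.2%.
So the error rate rose by 1076.2%.

1076.2%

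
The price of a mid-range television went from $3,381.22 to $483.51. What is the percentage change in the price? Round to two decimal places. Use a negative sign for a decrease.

Change: $483.51 − $3,381.22 = -$2,897.71.
Relative to the original: -$2,897.71 ÷ $3,381.22 ≈ -85.70%.

-85.70%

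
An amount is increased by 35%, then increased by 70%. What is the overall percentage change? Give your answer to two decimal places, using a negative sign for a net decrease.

A 35% increase multiplies by 1.35.
Then a 70% increase: 1.35 × 1.7 = 2.295.
Overall factor 2.295, i.e. 129.50%.

129.50%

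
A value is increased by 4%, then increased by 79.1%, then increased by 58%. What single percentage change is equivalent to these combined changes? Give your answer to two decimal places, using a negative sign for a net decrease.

The combined multiplier is 1.04 × 1.791 × 1.58 = 2.9429712.
That corresponds to an increase of 194.30%.

194.30%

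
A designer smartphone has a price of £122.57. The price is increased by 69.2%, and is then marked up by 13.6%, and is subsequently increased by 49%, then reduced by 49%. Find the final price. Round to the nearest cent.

Apply the 69.2% increase: £122.57 × 1.692 = £207.38844.
Apply the 13.6% increase: £207.38844 × 1.136 = £235.59326784.
49% increase: £235.59326784 × 1.49 = £351.0339690816.
Apply the 49% decrease: £351.0339690816 × 0.51 = £179.027324231616 ≈ £179.03.

£179.03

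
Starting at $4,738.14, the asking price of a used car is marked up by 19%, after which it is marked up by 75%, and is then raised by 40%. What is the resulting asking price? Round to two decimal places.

$13,814.05

Apply the 19% increase: $4,738.14 × 1.19 = $5638.3866.
After the 75% increase: $5638.3866 × 1.75 = $9867.17655.
After the 40% increase: $9867.17655 × 1.4 = $13814.04717 ≈ $13,814.05.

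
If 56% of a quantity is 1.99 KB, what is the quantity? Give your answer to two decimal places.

1.99 KB ÷ 0.56 ≈ 3.55 KB.

3.55 KB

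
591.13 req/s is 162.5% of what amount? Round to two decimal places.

363.77 req/s

591.13 req/s ÷ 1.625 ≈ 363.77 req/s.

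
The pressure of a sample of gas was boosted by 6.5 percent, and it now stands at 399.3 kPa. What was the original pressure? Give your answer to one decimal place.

374.9 kPa

The overall multiplier applied was 1.065.
So the original pressure was 399.3 ÷ 1.065 ≈ 374.9 kPa.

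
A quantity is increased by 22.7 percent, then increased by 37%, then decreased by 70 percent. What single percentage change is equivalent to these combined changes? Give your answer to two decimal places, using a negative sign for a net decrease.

-49.57%

A 22.7% increase multiplies by 1.227.
Then a 37% increase: 1.227 × 1.37 = 1.68099.
Then a 70% decrease: 1.68099 × 0.3 = 0.504297.
Overall factor 0.504297, i.e. -49.57%.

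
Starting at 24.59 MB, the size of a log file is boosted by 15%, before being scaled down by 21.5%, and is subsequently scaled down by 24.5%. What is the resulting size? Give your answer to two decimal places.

Each change multiplies by a factor: 1.15 × 0.785 × 0.755 = 0.68157625.
24.59 × 0.68157625 = 16.7599599875 ≈ 16.76.

16.76 MB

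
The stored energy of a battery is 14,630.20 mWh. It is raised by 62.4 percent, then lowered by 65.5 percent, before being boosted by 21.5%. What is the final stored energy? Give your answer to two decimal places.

Each change multiplies by a factor: 1.624 × 0.345 × 1.215 = 0.6807402.
14,630.20 × 0.6807402 = 9959.36527404 ≈ 9,959.37.

9,959.37 mWh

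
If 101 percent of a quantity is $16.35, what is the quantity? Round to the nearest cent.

$16.19

$16.35 ÷ 1.01 ≈ $16.19.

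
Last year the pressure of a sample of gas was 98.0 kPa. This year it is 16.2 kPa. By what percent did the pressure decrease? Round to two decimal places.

Change: 16.2 − 98.0 = -81.8.
Relative to the original: -81.8 ÷ 98.0 ≈ -83.47%.
So the pressure decreased by 83.47%.

83.47%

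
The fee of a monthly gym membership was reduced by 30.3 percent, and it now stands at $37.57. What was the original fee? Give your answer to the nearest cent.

The overall multiplier applied was 0.697.
So the original fee was $37.57 ÷ 0.697 ≈ $53.90.

$53.90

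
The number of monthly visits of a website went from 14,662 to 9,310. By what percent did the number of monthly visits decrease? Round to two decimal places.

36.50%

Change: 9,310 − 14,662 = -5,352.
Relative to the original: -5,352 ÷ 14,662 ≈ -36.50%.
So the number of monthly visits decreased by 36.50%.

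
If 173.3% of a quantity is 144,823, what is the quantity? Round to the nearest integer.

83,568

144,823 ÷ 1.733 ≈ 83,568.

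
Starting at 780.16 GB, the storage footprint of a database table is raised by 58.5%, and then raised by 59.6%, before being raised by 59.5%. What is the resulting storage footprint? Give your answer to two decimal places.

3147.80 GB

Each change multiplies by a factor: 1.585 × 1.596 × 1.595 = 4.0348077.
780.16 × 4.0348077 = 3147.795575232 ≈ 3147.80.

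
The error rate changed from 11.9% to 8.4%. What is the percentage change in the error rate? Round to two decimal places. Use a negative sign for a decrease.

-29.41%

The change is 8.4 − 11.9 = -3.5 percentage points.
Relative to the original 11.9%, that is -3.5 ÷ 11.9 ≈ -29.41%.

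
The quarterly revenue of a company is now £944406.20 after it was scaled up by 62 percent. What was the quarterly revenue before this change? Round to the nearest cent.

The overall multiplier applied was 1.62.
So the original quarterly revenue was £944406.20 ÷ 1.62 ≈ £582966.79.

£582966.79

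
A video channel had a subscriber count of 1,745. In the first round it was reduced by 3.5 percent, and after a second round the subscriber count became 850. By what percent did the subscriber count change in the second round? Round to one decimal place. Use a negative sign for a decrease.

-49.5%

After the first round: 1,745 × 0.965 = 1683.925.
Second-round multiplier: 850 ÷ 1683.925 ≈ 0.50477.
That is a change of -49.5%.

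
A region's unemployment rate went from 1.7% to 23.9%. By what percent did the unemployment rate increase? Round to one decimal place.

The change is 23.9 − 1.7 = 22.2 percentage points.
Relative to the original 1.7%, that is 22.2 ÷ 1.7 ≈ 1305.9%.
So the unemployment rate rose by 1305.9%.

1305.9%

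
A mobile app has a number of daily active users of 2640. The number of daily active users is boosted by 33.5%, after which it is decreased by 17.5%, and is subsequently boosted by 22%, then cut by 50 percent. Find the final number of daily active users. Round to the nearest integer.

33.5% increase: 2640 × 1.335 = 3524.4.
17.5% decrease: 3524.4 × 0.825 = 2907.63.
Apply the 22% increase: 2907.63 × 1.22 = 3547.3086.
Apply the 50% decrease: 3547.3086 × 0.5 = 1773.6543 ≈ 1774.

1774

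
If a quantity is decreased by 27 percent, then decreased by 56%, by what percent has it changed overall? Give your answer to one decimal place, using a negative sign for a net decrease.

The combined multiplier is 0.73 × 0.44 = 0.3212.
That corresponds to a decrease of 67.9%.

-67.9%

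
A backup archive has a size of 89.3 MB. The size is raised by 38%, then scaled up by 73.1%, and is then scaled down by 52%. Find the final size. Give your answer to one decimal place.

Apply the 38% increase: 89.3 × 1.38 = 123.234.
73.1% increase: 123.234 × 1.731 = 213.318054.
52% decrease: 213.318054 × 0.48 = 102.39266592 ≈ 102.4.

102.4 MB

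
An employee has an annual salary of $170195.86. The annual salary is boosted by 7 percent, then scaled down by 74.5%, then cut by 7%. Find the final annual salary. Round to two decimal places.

$43187.28

Each change multiplies by a factor: 1.07 × 0.255 × 0.93 = 0.2537505.
$170195.86 × 0.2537505 = $43187.28457293 ≈ $43187.28.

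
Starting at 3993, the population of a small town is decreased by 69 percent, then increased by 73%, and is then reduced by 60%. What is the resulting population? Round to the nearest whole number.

857

Apply the 69% decrease: 3993 × 0.31 = 1237.83.
Apply the 73% increase: 1237.83 × 1.73 = 2141.4459.
60% decrease: 2141.4459 × 0.4 = 856.57836 ≈ 857.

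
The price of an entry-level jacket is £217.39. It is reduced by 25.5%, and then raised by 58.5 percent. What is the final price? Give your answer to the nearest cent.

£256.70

After the 25.5% decrease: £217.39 × 0.745 = £161.95555.
58.5% increase: £161.95555 × 1.585 = £256.69954675 ≈ £256.70.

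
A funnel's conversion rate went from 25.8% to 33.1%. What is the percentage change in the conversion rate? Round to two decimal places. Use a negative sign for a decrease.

The change is 33.1 − 25.8 = 7.3 percentage points.
Relative to the original 25.8%, that is 7.3 ÷ 25.8 ≈ 28.29%.

28.29%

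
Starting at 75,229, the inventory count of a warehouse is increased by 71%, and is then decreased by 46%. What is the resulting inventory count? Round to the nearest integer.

69,466

Apply the 71% increase: 75,229 × 1.71 = 128641.59.
46% decrease: 128641.59 × 0.54 = 69466.4586 ≈ 69,466.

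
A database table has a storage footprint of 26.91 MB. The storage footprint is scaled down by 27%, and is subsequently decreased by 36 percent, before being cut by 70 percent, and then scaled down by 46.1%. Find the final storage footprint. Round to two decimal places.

2.03 MB

27% decrease: 26.91 × 0.73 = 19.6443.
After the 36% decrease: 19.6443 × 0.64 = 12.572352.
After the 70% decrease: 12.572352 × 0.3 = 3.7717056.
46.1% decrease: 3.7717056 × 0.539 = 2.0329493184 ≈ 2.03.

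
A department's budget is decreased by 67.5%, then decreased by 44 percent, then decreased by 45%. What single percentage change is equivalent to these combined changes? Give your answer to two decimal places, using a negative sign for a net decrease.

A 67.5% decrease multiplies by 0.325.
Then a 44% decrease: 0.325 × 0.56 = 0.182.
Then a 45% decrease: 0.182 × 0.55 = 0.1001.
Overall factor 0.1001, i.e. -89.99%.

-89.99%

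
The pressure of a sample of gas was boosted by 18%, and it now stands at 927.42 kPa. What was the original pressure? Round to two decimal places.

The overall multiplier applied was 1.18.
So the original pressure was 927.42 ÷ 1.18 ≈ 785.95 kPa.

785.95 kPa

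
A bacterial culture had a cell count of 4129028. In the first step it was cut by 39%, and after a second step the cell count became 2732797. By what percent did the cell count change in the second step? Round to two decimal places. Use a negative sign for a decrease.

After the first step: 4129028 × 0.61 = 2518707.08.
Second-step multiplier: 2732797 ÷ 2518707.08 ≈ 1.085.
That is a change of 8.50%.

8.50%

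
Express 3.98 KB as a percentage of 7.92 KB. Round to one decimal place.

50.3%

3.98 KB ÷ 7.92 KB ≈ 50.3%.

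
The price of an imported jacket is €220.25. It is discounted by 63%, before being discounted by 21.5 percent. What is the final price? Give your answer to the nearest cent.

Apply the 63% decrease: €220.25 × 0.37 = €81.4925.
After the 21.5% decrease: €81.4925 × 0.785 = €63.9716125 ≈ €63.97.

€63.97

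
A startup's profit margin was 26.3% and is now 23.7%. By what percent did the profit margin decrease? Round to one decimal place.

The change is 23.7 − 26.3 = -2.6 percentage points.
Relative to the original 26.3%, that is -2.6 ÷ 26.3 ≈ -9.9%.
So the profit margin fell by 9.9%.

9.9%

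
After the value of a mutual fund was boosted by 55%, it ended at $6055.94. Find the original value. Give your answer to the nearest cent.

The overall multiplier applied was 1.55.
So the original value was $6055.94 ÷ 1.55 ≈ $3907.06.

$3907.06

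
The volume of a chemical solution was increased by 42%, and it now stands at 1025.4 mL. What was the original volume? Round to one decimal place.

722.1 mL

The overall multiplier applied was 1.42.
So the original volume was 1025.4 ÷ 1.42 ≈ 722.1 mL.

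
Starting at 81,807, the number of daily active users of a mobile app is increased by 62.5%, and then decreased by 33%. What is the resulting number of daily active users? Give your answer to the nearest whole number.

89,067

Apply the 62.5% increase: 81,807 × 1.625 = 132936.375.
After the 33% decrease: 132936.375 × 0.67 = 89067.37125 ≈ 89,067.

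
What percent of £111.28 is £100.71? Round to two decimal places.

90.50%

£100.71 ÷ £111.28 ≈ 90.50%.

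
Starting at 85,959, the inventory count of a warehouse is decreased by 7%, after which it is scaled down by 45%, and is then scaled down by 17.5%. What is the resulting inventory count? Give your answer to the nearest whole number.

36,274

7% decrease: 85,959 × 0.93 = 79941.87.
45% decrease: 79941.87 × 0.55 = 43968.0285.
17.5% decrease: 43968.0285 × 0.825 = 36273.6235125 ≈ 36,274.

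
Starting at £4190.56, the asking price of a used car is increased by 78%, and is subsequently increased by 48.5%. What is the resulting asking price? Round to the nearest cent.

£11076.91

After the 78% increase: £4190.56 × 1.78 = £7459.1968.
Apply the 48.5% increase: £7459.1968 × 1.485 = £11076.907248 ≈ £11076.91.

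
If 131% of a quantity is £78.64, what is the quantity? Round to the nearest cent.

£78.64 ÷ 1.31 ≈ £60.03.

£60.03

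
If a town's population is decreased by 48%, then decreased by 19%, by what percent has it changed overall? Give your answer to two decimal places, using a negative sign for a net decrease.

A 48% decrease multiplies by 0.52.
Then a 19% decrease: 0.52 × 0.81 = 0.4212.
Overall factor 0.4212, i.e. -57.88%.

-57.88%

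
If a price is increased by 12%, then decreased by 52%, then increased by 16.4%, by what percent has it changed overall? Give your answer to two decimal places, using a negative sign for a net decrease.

The combined multiplier is 1.12 × 0.48 × 1.164 = 0.6257664.
That corresponds to a decrease of 37.42%.

-37.42%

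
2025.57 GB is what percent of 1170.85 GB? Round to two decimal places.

2025.57 GB ÷ 1170.85 GB ≈ 173.00%.

173.00%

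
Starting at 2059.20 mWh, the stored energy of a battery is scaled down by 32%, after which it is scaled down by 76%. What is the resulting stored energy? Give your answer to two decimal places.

32% decrease: 2059.20 × 0.68 = 1400.256.
After the 76% decrease: 1400.256 × 0.24 = 336.06144 ≈ 336.06.

336.06 mWh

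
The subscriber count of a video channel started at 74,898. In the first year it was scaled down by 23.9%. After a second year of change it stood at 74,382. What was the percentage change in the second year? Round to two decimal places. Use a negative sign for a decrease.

30.50%

After the first year: 74,898 × 0.761 = 56997.378.
Second-year multiplier: 74,382 ÷ 56997.378 ≈ 1.305007.
That is a change of 30.50%.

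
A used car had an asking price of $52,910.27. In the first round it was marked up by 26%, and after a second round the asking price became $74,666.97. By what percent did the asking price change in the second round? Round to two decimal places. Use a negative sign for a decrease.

12.00%

After the first round: $52,910.27 × 1.26 = $66666.9402.
Second-round multiplier: $74,666.97 ÷ $66666.9402 ≈ 1.12.
That is a change of 12.00%.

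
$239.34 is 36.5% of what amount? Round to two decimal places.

$239.34 ÷ 0.365 ≈ $655.73.

$655.73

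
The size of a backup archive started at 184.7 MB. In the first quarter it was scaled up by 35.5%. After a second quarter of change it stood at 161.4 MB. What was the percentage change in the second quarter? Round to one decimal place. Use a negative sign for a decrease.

-35.5%

After the first quarter: 184.7 × 1.355 = 250.2685.
Second-quarter multiplier: 161.4 ÷ 250.2685 ≈ 0.64491.
That is a change of -35.5%.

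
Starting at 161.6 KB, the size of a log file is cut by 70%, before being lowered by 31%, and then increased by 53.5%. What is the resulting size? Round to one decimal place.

51.3 KB

After the 70% decrease: 161.6 × 0.3 = 48.48.
Apply the 31% decrease: 48.48 × 0.69 = 33.4512.
Apply the 53.5% increase: 33.4512 × 1.535 = 51.347592 ≈ 51.3.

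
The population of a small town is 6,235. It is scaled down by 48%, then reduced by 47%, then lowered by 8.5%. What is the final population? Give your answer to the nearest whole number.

1,572

Each change multiplies by a factor: 0.52 × 0.53 × 0.915 = 0.252174.
6,235 × 0.252174 = 1572.30489 ≈ 1,572.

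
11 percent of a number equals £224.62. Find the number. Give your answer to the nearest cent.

£224.62 ÷ 0.11 = £2,042.00.

£2,042.00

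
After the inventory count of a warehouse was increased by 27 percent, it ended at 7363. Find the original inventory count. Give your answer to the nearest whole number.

5798

The overall multiplier applied was 1.27.
So the original inventory count was 7363 ÷ 1.27 ≈ 5798.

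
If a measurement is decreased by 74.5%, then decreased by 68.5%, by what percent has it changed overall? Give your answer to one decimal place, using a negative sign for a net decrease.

-92.0%

The combined multiplier is 0.255 × 0.315 = 0.080325.
That corresponds to a decrease of 92.0%.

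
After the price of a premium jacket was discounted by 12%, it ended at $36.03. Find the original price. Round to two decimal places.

$40.94

The overall multiplier applied was 0.88.
So the original price was $36.03 ÷ 0.88 ≈ $40.94.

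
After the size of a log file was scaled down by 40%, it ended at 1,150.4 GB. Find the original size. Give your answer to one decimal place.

1,917.3 GB

The overall multiplier applied was 0.6.
So the original size was 1,150.4 ÷ 0.6 ≈ 1,917.3 GB.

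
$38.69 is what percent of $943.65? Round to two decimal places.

$38.69 ÷ $943.65 ≈ 4.10%.

4.10%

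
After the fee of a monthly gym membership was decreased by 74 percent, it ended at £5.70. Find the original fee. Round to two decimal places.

The overall multiplier applied was 0.26.
So the original fee was £5.70 ÷ 0.26 ≈ £21.92.

£21.92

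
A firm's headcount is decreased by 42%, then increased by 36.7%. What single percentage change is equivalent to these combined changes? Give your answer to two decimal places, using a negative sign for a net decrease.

-20.71%

The combined multiplier is 0.58 × 1.367 = 0.79286.
That corresponds to a decrease of 20.71%.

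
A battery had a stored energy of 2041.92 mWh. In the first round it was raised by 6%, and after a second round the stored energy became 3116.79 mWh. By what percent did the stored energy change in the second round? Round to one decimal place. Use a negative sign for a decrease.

44.0%

After the first round: 2041.92 × 1.06 = 2164.4352.
Second-round multiplier: 3116.79 ÷ 2164.4352 ≈ 1.44.
That is a change of 44.0%.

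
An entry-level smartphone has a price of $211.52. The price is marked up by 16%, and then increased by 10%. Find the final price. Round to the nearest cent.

$269.90

Each change multiplies by a factor: 1.16 × 1.1 = 1.276.
$211.52 × 1.276 = $269.89952 ≈ $269.90.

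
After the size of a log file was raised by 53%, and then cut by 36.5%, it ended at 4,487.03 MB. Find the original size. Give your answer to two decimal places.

The overall multiplier applied was 1.53 × 0.635 = 0.97155.
So the original size was 4,487.03 ÷ 0.97155 ≈ 4,618.42 MB.

4,618.42 MB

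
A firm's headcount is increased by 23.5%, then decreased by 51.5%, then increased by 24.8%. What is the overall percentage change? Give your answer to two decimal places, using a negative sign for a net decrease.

-25.25%

A 23.5% increase multiplies by 1.235.
Then a 51.5% decrease: 1.235 × 0.485 = 0.598975.
Then a 24.8% increase: 0.598975 × 1.248 = 0.7475208.
Overall factor 0.7475208, i.e. -25.25%.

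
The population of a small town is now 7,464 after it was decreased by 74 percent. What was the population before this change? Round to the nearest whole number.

28,708

The overall multiplier applied was 0.26.
So the original population was 7,464 ÷ 0.26 ≈ 28,708.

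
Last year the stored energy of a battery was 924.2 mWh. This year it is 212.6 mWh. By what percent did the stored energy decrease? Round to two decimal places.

77.00%

Change: 212.6 − 924.2 = -711.6.
Relative to the original: -711.6 ÷ 924.2 ≈ -77.00%.
So the stored energy decreased by 77.00%.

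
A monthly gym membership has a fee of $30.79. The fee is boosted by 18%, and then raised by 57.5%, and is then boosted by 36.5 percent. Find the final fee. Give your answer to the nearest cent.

Each change multiplies by a factor: 1.18 × 1.575 × 1.365 = 2.5368525.
$30.79 × 2.5368525 = $78.109688475 ≈ $78.11.

$78.11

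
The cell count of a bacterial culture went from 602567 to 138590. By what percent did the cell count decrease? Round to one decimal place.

77.0%

Change: 138590 − 602567 = -463977.
Relative to the original: -463977 ÷ 602567 ≈ -77.0%.
So the cell count decreased by 77.0%.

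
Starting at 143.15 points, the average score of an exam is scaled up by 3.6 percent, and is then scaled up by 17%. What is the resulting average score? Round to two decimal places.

173.51 points

Apply the 3.6% increase: 143.15 × 1.036 = 148.3034.
After the 17% increase: 148.3034 × 1.17 = 173.514978 ≈ 173.51.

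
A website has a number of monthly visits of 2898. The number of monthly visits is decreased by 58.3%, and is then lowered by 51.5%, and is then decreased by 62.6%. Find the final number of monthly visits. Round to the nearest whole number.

After the 58.3% decrease: 2898 × 0.417 = 1208.466.
Apply the 51.5% decrease: 1208.466 × 0.485 = 586.10601.
62.6% decrease: 586.10601 × 0.374 = 219.20364774 ≈ 219.

219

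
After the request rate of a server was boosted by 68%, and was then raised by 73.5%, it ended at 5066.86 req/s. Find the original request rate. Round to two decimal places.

1738.32 req/s

The overall multiplier applied was 1.68 × 1.735 = 2.9148.
So the original request rate was 5066.86 ÷ 2.9148 ≈ 1738.32 req/s.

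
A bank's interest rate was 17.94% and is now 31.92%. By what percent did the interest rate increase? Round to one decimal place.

The change is 31.92 − 17.94 = 13.98 percentage points.
Relative to the original 17.94%, that is 13.98 ÷ 17.94 ≈ 77.9%.
So the interest rate rose by 77.9%.

77.9%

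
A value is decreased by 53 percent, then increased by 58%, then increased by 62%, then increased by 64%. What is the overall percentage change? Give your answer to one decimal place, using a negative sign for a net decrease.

97.3%

The combined multiplier is 0.47 × 1.58 × 1.62 × 1.64 = 1.97293968.
That corresponds to an increase of 97.3%.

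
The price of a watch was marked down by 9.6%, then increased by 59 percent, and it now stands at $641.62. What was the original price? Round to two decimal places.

Undoing the 59% increase: $641.62 ÷ 1.59 ≈ $403.534591.
Undoing the 9.6% decrease: $403.534591 ÷ 0.904 ≈ $446.39.

$446.39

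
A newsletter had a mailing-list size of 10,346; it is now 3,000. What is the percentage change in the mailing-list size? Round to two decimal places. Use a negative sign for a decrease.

Change: 3,000 − 10,346 = -7,346.
Relative to the original: -7,346 ÷ 10,346 ≈ -71.00%.

-71.00%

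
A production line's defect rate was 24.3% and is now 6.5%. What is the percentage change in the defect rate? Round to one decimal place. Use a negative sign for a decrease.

-73.3%

The change is 6.5 − 24.3 = -17.8 percentage points.
Relative to the original 24.3%, that is -17.8 ÷ 24.3 ≈ -73.3%.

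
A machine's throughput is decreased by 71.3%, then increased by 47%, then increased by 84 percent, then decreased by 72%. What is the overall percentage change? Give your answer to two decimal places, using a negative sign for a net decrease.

The combined multiplier is 0.287 × 1.47 × 1.84 × 0.28 = 0.217357728.
That corresponds to a decrease of 78.26%.

-78.26%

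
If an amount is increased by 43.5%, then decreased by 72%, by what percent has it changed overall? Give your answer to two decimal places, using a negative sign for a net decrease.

A 43.5% increase multiplies by 1.435.
Then a 72% decrease: 1.435 × 0.28 = 0.4018.
Overall factor 0.4018, i.e. -59.82%.

-59.82%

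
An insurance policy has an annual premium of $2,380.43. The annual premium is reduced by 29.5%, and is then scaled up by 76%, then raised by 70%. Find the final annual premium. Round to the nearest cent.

$5,021.18

29.5% decrease: $2,380.43 × 0.705 = $1678.20315.
Apply the 76% increase: $1678.20315 × 1.76 = $2953.637544.
Apply the 70% increase: $2953.637544 × 1.7 = $5021.1838248 ≈ $5,021.18.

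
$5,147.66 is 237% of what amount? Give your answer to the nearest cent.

$5,147.66 ÷ 2.37 ≈ $2,172.01.

$2,172.01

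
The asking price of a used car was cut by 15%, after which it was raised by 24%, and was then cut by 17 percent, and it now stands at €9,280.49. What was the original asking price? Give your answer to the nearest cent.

€10,608.46

Undoing the 17% decrease: €9,280.49 ÷ 0.83 ≈ €11181.313253.
Undoing the 24% increase: €11181.313253 ÷ 1.24 ≈ €9017.188107.
Undoing the 15% decrease: €9017.188107 ÷ 0.85 ≈ €10,608.46.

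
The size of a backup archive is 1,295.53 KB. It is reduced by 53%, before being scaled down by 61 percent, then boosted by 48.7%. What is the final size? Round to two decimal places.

353.12 KB

53% decrease: 1,295.53 × 0.47 = 608.8991.
Apply the 61% decrease: 608.8991 × 0.39 = 237.470649.
48.7% increase: 237.470649 × 1.487 = 353.118855063 ≈ 353.12.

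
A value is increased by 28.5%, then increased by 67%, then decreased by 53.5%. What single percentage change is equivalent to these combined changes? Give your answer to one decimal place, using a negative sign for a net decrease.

-0.2%

The combined multiplier is 1.285 × 1.67 × 0.465 = 0.99786675.
That corresponds to a decrease of 0.2%.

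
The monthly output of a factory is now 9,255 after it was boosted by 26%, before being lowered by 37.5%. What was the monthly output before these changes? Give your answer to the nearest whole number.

The overall multiplier applied was 1.26 × 0.625 = 0.7875.
So the original monthly output was 9,255 ÷ 0.7875 ≈ 11,752.

11,752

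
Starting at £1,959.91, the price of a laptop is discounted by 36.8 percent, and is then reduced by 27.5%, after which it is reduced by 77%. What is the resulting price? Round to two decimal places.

£206.55

Each change multiplies by a factor: 0.632 × 0.725 × 0.23 = 0.105386.
£1,959.91 × 0.105386 = £206.54707526 ≈ £206.55.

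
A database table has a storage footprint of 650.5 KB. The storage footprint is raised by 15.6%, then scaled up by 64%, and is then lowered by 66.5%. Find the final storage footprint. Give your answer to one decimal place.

413.1 KB

After the 15.6% increase: 650.5 × 1.156 = 751.978.
Apply the 64% increase: 751.978 × 1.64 = 1233.24392.
66.5% decrease: 1233.24392 × 0.335 = 413.1367132 ≈ 413.1.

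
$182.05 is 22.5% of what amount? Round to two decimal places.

$809.11

$182.05 ÷ 0.225 ≈ $809.11.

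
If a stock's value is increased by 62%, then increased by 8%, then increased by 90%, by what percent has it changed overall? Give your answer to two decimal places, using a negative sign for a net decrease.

The combined multiplier is 1.62 × 1.08 × 1.9 = 3.32424.
That corresponds to an increase of 232.42%.

232.42%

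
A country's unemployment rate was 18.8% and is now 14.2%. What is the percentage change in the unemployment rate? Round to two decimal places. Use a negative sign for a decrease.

The change is 14.2 − 18.8 = -4.6 percentage points.
Relative to the original 18.8%, that is -4.6 ÷ 18.8 ≈ -24.47%.

-24.47%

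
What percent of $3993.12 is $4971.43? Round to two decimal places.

$4971.43 ÷ $3993.12 ≈ 124.50%.

124.50%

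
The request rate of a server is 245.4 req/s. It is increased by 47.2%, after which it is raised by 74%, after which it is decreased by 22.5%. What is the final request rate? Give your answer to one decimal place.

Apply the 47.2% increase: 245.4 × 1.472 = 361.2288.
After the 74% increase: 361.2288 × 1.74 = 628.538112.
Apply the 22.5% decrease: 628.538112 × 0.775 = 487.1170368 ≈ 487.1.

487.1 req/s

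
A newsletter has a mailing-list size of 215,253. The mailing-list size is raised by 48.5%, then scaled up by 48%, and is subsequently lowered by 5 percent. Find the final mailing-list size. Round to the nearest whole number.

449,429

After the 48.5% increase: 215,253 × 1.485 = 319650.705.
48% increase: 319650.705 × 1.48 = 473083.0434.
Apply the 5% decrease: 473083.0434 × 0.95 = 449428.89123 ≈ 449,429.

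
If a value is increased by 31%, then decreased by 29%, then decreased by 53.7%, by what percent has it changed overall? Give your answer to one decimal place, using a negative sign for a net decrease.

-56.9%

The combined multiplier is 1.31 × 0.71 × 0.463 = 0.4306363.
That corresponds to a decrease of 56.9%.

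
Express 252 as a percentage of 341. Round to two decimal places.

73.90%

252 ÷ 341 ≈ 73.90%.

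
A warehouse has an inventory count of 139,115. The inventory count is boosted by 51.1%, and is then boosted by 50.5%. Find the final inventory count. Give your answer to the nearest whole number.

51.1% increase: 139,115 × 1.511 = 210202.765.
50.5% increase: 210202.765 × 1.505 = 316355.161325 ≈ 316,355.

316,355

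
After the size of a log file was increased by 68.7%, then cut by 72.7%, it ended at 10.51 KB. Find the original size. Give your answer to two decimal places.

22.82 KB

Undoing the 72.7% decrease: 10.51 ÷ 0.273 ≈ 38.498168.
Undoing the 68.7% increase: 38.498168 ÷ 1.687 ≈ 22.82 KB.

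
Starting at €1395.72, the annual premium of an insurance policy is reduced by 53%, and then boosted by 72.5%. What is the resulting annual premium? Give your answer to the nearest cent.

Apply the 53% decrease: €1395.72 × 0.47 = €655.9884.
72.5% increase: €655.9884 × 1.725 = €1131.57999 ≈ €1131.58.

€1131.58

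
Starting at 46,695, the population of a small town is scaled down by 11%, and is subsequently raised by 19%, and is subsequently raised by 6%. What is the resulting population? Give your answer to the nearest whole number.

Each change multiplies by a factor: 0.89 × 1.19 × 1.06 = 1.122646.
46,695 × 1.122646 = 52421.95497 ≈ 52,422.

52,422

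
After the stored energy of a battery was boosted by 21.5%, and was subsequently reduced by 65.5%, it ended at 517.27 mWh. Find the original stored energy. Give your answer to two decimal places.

1,234.02 mWh

Undoing the 65.5% decrease: 517.27 ÷ 0.345 ≈ 1499.333333.
Undoing the 21.5% increase: 1499.333333 ÷ 1.215 ≈ 1,234.02 mWh.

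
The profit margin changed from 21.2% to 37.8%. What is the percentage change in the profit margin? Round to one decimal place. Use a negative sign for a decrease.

The change is 37.8 − 21.2 = 16.6 percentage points.
Relative to the original 21.2%, that is 16.6 ÷ 21.2 ≈ 78.3%.

78.3%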